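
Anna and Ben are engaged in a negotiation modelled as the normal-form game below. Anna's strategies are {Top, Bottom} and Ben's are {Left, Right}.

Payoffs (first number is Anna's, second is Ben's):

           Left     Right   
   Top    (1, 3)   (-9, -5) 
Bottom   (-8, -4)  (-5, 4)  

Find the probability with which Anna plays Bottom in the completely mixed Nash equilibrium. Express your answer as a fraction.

Let r be the probability that Anna plays Top. In a completely mixed equilibrium, Ben must be indifferent between Left and Right.
Ben's expected payoff from Left is 3r − 4(1−r); from Right it is −5r + 4(1−r).
Setting these equal: 7r − 4 = −9r + 4, so r = 1/2.
Therefore Anna plays Bottom with probability 1 − 1/2 = 1/2.

1/2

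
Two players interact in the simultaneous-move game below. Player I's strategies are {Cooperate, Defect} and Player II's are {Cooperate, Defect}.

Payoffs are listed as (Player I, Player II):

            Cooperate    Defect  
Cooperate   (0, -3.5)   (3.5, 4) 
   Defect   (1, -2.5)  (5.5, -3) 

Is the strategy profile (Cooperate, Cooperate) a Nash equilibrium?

At (Cooperate, Cooperate), Player I earns 0; switching to Defect would give 1, so Player I would deviate.
Player II earns -3.5; switching to Defect would give 4, so Player II would deviate.
Since at least one player can profitably deviate, this is not a Nash equilibrium.

No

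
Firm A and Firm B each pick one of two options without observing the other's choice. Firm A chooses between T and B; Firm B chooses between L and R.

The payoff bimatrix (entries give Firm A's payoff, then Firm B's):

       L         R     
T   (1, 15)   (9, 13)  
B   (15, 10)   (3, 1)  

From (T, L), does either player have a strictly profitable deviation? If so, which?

Firm A at (T, L) earns 1; deviating to B yields 15 — a strict improvement.
Firm B earns 15; deviating to R yields 13 — not better.
Only Firm A has a strictly profitable deviation.

Firm A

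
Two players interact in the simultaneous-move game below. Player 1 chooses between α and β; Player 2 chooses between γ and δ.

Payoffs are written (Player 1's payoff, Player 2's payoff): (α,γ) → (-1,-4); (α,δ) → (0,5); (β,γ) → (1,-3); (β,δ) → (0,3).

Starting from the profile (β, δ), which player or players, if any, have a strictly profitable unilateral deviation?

Player 1 at (β, δ) earns 0; deviating to α yields 0 — not better.
Player 2 earns 3; deviating to γ yields -3 — not better.
Neither player can strictly improve; the profile is a Nash equilibrium.

Neither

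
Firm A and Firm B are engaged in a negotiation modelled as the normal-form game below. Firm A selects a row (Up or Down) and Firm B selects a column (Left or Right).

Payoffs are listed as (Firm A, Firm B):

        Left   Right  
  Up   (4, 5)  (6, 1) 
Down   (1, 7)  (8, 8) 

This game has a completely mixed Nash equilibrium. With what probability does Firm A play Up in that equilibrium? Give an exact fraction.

Let p be the probability that Firm A plays Up. In a completely mixed equilibrium, Firm B must be indifferent between Left and Right.
Firm B's expected payoff from Left is 5p + 7(1−p); from Right it is p + 8(1−p).
Setting these equal: −2p + 7 = −7p + 8, so p = 1/5.

1/5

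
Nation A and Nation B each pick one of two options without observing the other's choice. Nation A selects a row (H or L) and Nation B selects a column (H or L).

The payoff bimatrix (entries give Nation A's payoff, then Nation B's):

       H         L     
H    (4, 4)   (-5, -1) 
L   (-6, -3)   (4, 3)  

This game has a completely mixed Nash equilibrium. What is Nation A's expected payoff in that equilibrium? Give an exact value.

-14/19

First find y, the probability Nation B plays H, from Nation A's indifference between H and L: 4y − 5(1−y) = −6y + 4(1−y), giving y = 9/19.
Since Nation A is indifferent in equilibrium, Nation A's expected payoff equals the payoff from either row against (9/19, 10/19). Using H: 4(9/19) − 5(10/19) = -14/19.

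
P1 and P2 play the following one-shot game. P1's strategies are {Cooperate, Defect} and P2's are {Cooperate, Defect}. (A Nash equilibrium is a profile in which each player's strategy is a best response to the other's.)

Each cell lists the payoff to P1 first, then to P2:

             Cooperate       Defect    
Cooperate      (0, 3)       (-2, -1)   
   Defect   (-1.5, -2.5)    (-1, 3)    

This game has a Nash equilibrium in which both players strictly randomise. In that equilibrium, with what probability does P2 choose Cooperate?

2/5

Let c be the probability that P2 plays Cooperate. In a completely mixed equilibrium, P1 must be indifferent between Cooperate and Defect.
P1's expected payoff from Cooperate is −2(1−c); from Defect it is −1.5c − (1−c).
Setting these equal: 2c − 2 = −0.5c − 1, so c = 2/5.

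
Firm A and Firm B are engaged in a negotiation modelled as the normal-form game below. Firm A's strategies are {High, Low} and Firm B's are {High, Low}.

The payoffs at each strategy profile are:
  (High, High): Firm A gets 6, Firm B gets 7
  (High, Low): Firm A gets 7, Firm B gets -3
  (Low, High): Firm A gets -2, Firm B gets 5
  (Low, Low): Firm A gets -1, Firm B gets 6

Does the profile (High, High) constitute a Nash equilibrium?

At (High, High), Firm A earns 6; switching to Low would give -2, so Firm A has no profitable deviation.
Firm B earns 7; switching to Low would give -3, so Firm B has no profitable deviation.
Neither player can gain by a unilateral deviation, so this profile is a Nash equilibrium.

Yes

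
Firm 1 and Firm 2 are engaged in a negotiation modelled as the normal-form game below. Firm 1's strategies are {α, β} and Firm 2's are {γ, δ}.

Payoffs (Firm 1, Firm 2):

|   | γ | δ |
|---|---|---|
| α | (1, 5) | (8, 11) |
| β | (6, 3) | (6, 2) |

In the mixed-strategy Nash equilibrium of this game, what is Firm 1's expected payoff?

6

First find y, the probability Firm 2 plays γ, from Firm 1's indifference between α and β: y + 8(1−y) = 6y + 6(1−y), giving y = 2/7.
Since Firm 1 is indifferent in equilibrium, Firm 1's expected payoff equals the payoff from either row against (2/7, 5/7). Using α: (2/7) + 8(5/7) = 6.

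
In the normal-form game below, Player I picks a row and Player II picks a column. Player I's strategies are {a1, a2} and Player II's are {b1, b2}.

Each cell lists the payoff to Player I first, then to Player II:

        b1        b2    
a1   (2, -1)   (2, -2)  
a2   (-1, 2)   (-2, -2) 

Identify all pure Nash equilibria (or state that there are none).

(a1, b1): Player I gets 2 ≥ -1 from a2, and Player II gets -1 ≥ -2 from b2 — Nash equilibrium.
(a1, b2): Player II prefers b1 (-1 > -2) — not an equilibrium.
(a2, b1): Player I prefers a1 (2 > -1) — not an equilibrium.
(a2, b2): Player I prefers a1 (2 > -2); Player II prefers b1 (2 > -2) — not an equilibrium.

(a1, b1)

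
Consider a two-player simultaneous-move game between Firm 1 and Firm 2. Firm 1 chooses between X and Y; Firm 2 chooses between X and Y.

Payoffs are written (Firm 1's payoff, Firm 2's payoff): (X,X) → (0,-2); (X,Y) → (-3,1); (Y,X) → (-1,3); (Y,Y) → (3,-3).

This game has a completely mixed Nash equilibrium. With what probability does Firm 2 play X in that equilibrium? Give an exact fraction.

6/7

Let q be the probability that Firm 2 plays X. In a completely mixed equilibrium, Firm 1 must be indifferent between X and Y.
Firm 1's expected payoff from X is −3(1−q); from Y it is −q + 3(1−q).
Setting these equal: 3q − 3 = −4q + 3, so q = 6/7.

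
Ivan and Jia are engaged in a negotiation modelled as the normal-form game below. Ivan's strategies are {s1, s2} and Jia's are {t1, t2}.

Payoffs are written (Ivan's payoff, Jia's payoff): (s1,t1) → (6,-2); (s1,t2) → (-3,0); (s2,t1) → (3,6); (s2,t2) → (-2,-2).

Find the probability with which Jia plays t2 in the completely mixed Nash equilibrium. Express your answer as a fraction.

3/4

Let q be the probability that Jia plays t1. In a completely mixed equilibrium, Ivan must be indifferent between s1 and s2.
Ivan's expected payoff from s1 is 6q − 3(1−q); from s2 it is 3q − 2(1−q).
Setting these equal: 9q − 3 = 5q − 2, so q = 1/4.
Therefore Jia plays t2 with probability 1 − 1/4 = 3/4.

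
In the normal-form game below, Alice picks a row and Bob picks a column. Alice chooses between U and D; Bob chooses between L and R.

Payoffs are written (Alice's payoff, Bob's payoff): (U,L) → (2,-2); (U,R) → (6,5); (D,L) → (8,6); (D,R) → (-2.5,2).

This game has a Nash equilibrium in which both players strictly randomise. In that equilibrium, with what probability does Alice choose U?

Let p be the probability that Alice plays U. In a completely mixed equilibrium, Bob must be indifferent between L and R.
Bob's expected payoff from L is −2p + 6(1−p); from R it is 5p + 2(1−p).
Setting these equal: −8p + 6 = 3p + 2, so p = 4/11.

4/11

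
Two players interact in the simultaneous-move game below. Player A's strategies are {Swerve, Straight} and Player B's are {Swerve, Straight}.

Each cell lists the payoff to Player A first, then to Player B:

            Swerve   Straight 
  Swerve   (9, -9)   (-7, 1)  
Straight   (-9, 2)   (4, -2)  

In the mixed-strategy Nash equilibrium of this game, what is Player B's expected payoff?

First find x, the probability Player A plays Swerve, from Player B's indifference between Swerve and Straight: −9x + 2(1−x) = x − 2(1−x), giving x = 2/7.
Since Player B is indifferent in equilibrium, Player B's expected payoff equals the payoff from either column against (2/7, 5/7). Using Swerve: −9(2/7) + 2(5/7) = -8/7.

-8/7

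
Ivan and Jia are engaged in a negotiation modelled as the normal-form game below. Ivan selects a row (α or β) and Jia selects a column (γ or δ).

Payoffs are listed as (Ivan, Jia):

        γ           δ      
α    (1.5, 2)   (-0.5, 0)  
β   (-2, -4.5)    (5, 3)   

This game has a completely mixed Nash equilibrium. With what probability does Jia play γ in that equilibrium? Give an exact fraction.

Let c be the probability that Jia plays γ. In a completely mixed equilibrium, Ivan must be indifferent between α and β.
Ivan's expected payoff from α is 1.5c − 0.5(1−c); from β it is −2c + 5(1−c).
Setting these equal: 2c − 0.5 = −7c + 5, so c = 11/18.

11/18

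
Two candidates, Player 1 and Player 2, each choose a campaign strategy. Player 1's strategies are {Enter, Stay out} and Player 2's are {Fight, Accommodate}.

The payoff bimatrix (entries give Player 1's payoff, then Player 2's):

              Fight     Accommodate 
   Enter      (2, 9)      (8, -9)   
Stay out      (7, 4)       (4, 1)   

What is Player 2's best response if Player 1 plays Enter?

Fight

Against Enter, Player 2 earns 9 from Fight and -9 from Accommodate.
So Fight is the best response.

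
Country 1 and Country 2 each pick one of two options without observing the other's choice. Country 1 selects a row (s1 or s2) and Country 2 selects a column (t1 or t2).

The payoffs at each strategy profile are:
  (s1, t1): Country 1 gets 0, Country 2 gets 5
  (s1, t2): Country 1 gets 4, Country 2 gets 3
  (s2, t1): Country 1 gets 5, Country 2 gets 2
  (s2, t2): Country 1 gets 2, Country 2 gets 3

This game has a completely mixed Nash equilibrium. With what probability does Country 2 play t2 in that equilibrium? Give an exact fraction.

Let c be the probability that Country 2 plays t1. In a completely mixed equilibrium, Country 1 must be indifferent between s1 and s2.
Country 1's expected payoff from s1 is 4(1−c); from s2 it is 5c + 2(1−c).
Setting these equal: −4c + 4 = 3c + 2, so c = 2/7.
Therefore Country 2 plays t2 with probability 1 − 2/7 = 5/7.

5/7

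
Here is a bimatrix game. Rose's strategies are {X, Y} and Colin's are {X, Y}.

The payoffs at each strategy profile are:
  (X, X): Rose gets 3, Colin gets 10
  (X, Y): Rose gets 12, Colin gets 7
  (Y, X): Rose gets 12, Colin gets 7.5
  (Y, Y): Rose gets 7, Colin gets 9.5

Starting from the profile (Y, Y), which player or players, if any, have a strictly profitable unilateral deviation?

Rose at (Y, Y) earns 7; deviating to X yields 12 — a strict improvement.
Colin earns 9.5; deviating to X yields 7.5 — not better.
Only Rose has a strictly profitable deviation.

Rose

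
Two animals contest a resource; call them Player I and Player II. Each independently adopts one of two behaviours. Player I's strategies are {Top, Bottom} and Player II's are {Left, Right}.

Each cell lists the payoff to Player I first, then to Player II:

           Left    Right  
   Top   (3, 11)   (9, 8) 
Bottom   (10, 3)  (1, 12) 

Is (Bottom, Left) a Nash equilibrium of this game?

At (Bottom, Left), Player I earns 10; switching to Top would give 3, so Player I has no profitable deviation.
Player II earns 3; switching to Right would give 12, so Player II would deviate.
Since at least one player can profitably deviate, this is not a Nash equilibrium.

No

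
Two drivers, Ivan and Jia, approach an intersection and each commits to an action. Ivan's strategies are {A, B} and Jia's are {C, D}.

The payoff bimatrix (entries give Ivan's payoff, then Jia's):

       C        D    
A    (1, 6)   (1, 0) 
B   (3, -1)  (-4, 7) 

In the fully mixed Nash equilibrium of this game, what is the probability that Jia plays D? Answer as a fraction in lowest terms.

2/7

Let y be the probability that Jia plays C. In a completely mixed equilibrium, Ivan must be indifferent between A and B.
Ivan's expected payoff from A is y + (1−y); from B it is 3y − 4(1−y).
Setting these equal: 1 = 7y − 4, so y = 5/7.
Therefore Jia plays D with probability 1 − 5/7 = 2/7.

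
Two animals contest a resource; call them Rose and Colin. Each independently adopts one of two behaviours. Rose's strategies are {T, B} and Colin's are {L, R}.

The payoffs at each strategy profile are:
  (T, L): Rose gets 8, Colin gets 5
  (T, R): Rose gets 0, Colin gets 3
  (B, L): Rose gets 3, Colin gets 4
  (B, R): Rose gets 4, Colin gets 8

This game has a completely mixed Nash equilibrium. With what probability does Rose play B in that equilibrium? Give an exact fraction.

Let p be the probability that Rose plays T. In a completely mixed equilibrium, Colin must be indifferent between L and R.
Colin's expected payoff from L is 5p + 4(1−p); from R it is 3p + 8(1−p).
Setting these equal: p + 4 = −5p + 8, so p = 2/3.
Therefore Rose plays B with probability 1 − 2/3 = 1/3.

1/3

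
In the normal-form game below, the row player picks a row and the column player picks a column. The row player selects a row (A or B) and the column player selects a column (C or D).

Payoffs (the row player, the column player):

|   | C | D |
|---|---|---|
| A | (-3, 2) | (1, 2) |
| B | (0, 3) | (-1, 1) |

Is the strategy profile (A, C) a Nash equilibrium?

At (A, C), the row player earns -3; switching to B would give 0, so the row player would deviate.
The column player earns 2; switching to D would give 2, so the column player has no profitable deviation.
Since at least one player can profitably deviate, this is not a Nash equilibrium.

No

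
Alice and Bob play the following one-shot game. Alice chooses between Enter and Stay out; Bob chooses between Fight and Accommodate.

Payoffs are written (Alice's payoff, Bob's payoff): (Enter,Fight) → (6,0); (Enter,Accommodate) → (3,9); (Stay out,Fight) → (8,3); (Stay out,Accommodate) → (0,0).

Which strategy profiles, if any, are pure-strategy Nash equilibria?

(Enter, Fight): Alice prefers Stay out (8 > 6); Bob prefers Accommodate (9 > 0) — not an equilibrium.
(Enter, Accommodate): Alice gets 3 ≥ 0 from Stay out, and Bob gets 9 ≥ 0 from Fight — Nash equilibrium.
(Stay out, Fight): Alice gets 8 ≥ 6 from Enter, and Bob gets 3 ≥ 0 from Accommodate — Nash equilibrium.
(Stay out, Accommodate): Alice prefers Enter (3 > 0); Bob prefers Fight (3 > 0) — not an equilibrium.

(Enter, Accommodate) and (Stay out, Fight)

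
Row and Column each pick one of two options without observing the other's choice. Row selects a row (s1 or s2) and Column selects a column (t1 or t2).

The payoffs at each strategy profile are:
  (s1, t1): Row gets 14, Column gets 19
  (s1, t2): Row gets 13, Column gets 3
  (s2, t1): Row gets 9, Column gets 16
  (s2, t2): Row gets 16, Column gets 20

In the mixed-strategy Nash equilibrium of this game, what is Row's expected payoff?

First find y, the probability Column plays t1, from Row's indifference between s1 and s2: 14y + 13(1−y) = 9y + 16(1−y), giving y = 3/8.
Since Row is indifferent in equilibrium, Row's expected payoff equals the payoff from either row against (3/8, 5/8). Using s1: 14(3/8) + 13(5/8) = 107/8.

107/8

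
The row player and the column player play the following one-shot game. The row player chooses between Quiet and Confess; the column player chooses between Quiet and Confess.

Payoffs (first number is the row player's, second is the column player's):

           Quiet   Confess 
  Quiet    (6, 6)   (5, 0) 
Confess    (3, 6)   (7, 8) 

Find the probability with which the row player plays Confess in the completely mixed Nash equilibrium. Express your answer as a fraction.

3/4

Let x be the probability that the row player plays Quiet. In a completely mixed equilibrium, the column player must be indifferent between Quiet and Confess.
The column player's expected payoff from Quiet is 6x + 6(1−x); from Confess it is 8(1−x).
Setting these equal: 6 = −8x + 8, so x = 1/4.
Therefore the row player plays Confess with probability 1 − 1/4 = 3/4.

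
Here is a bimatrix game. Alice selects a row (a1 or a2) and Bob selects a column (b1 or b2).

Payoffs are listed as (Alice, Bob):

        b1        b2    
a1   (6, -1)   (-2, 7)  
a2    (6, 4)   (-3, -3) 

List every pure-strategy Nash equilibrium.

(a1, b1): Bob prefers b2 (7 > -1) — not an equilibrium.
(a1, b2): Alice gets -2 ≥ -3 from a2, and Bob gets 7 ≥ -1 from b1 — Nash equilibrium.
(a2, b1): Alice gets 6 ≥ 6 from a1, and Bob gets 4 ≥ -3 from b2 — Nash equilibrium.
(a2, b2): Alice prefers a1 (-2 > -3); Bob prefers b1 (4 > -3) — not an equilibrium.

(a1, b2) and (a2, b1)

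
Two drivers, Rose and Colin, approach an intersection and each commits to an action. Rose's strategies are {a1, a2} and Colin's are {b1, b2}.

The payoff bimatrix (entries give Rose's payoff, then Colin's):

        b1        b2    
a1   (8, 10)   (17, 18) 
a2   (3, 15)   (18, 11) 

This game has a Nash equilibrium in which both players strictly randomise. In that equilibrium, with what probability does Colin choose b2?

5/6

Let c be the probability that Colin plays b1. In a completely mixed equilibrium, Rose must be indifferent between a1 and a2.
Rose's expected payoff from a1 is 8c + 17(1−c); from a2 it is 3c + 18(1−c).
Setting these equal: −9c + 17 = −15c + 18, so c = 1/6.
Therefore Colin plays b2 with probability 1 − 1/6 = 5/6.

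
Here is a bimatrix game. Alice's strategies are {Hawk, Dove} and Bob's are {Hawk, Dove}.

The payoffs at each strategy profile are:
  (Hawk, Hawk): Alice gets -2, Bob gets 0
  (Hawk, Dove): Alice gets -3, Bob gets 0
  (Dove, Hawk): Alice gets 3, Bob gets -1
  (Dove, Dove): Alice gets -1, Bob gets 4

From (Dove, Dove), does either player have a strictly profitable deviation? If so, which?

Alice at (Dove, Dove) earns -1; deviating to Hawk yields -3 — not better.
Bob earns 4; deviating to Hawk yields -1 — not better.
Neither player can strictly improve; the profile is a Nash equilibrium.

Neither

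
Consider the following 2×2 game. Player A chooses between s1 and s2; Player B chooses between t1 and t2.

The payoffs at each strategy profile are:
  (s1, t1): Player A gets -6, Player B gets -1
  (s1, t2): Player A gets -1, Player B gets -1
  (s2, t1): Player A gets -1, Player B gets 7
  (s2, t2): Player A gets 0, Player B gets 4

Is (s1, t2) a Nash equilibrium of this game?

No

At (s1, t2), Player A earns -1; switching to s2 would give 0, so Player A would deviate.
Player B earns -1; switching to t1 would give -1, so Player B has no profitable deviation.
Since at least one player can profitably deviate, this is not a Nash equilibrium.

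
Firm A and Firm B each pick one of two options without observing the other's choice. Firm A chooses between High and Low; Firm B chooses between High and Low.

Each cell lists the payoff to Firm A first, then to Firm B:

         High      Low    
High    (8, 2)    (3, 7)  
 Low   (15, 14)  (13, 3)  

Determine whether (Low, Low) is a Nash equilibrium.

At (Low, Low), Firm A earns 13; switching to High would give 3, so Firm A has no profitable deviation.
Firm B earns 3; switching to High would give 14, so Firm B would deviate.
Since at least one player can profitably deviate, this is not a Nash equilibrium.

No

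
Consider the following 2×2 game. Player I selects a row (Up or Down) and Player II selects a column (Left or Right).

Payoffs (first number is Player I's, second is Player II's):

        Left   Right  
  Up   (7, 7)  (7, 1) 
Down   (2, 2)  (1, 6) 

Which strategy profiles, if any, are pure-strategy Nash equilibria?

(Up, Left): Player I gets 7 ≥ 2 from Down, and Player II gets 7 ≥ 1 from Right — Nash equilibrium.
(Up, Right): Player II prefers Left (7 > 1) — not an equilibrium.
(Down, Left): Player I prefers Up (7 > 2); Player II prefers Right (6 > 2) — not an equilibrium.
(Down, Right): Player I prefers Up (7 > 1) — not an equilibrium.

(Up, Left)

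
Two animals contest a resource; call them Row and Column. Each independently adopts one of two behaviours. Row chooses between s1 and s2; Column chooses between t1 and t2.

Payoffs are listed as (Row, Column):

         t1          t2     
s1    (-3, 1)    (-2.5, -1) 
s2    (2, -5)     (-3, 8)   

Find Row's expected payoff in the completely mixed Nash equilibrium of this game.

First find q, the probability Column plays t1, from Row's indifference between s1 and s2: −3q − 2.5(1−q) = 2q − 3(1−q), giving q = 1/11.
Since Row is indifferent in equilibrium, Row's expected payoff equals the payoff from either row against (1/11, 10/11). Using s1: −3(1/11) − 2.5(10/11) = -28/11.

-28/11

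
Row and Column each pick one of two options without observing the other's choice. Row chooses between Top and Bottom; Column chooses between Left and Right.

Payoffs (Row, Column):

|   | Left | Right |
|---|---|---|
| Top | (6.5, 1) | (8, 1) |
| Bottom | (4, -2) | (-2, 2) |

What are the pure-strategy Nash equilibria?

(Top, Left) and (Top, Right)

(Top, Left): Row gets 6.5 ≥ 4 from Bottom, and Column gets 1 ≥ 1 from Right — Nash equilibrium.
(Top, Right): Row gets 8 ≥ -2 from Bottom, and Column gets 1 ≥ 1 from Left — Nash equilibrium.
(Bottom, Left): Row prefers Top (6.5 > 4); Column prefers Right (2 > -2) — not an equilibrium.
(Bottom, Right): Row prefers Top (8 > -2) — not an equilibrium.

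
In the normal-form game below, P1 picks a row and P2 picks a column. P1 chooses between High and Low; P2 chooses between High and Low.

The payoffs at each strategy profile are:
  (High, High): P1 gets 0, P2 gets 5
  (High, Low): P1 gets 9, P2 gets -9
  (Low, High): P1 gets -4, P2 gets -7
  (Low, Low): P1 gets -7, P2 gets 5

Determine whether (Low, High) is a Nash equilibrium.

No

At (Low, High), P1 earns -4; switching to High would give 0, so P1 would deviate.
P2 earns -7; switching to Low would give 5, so P2 would deviate.
Since at least one player can profitably deviate, this is not a Nash equilibrium.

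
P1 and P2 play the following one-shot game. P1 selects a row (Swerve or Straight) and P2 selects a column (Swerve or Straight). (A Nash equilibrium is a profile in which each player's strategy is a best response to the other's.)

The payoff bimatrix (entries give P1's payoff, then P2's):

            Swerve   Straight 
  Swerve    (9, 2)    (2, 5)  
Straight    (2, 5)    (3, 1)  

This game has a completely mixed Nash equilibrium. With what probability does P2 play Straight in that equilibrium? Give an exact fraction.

7/8

Let c be the probability that P2 plays Swerve. In a completely mixed equilibrium, P1 must be indifferent between Swerve and Straight.
P1's expected payoff from Swerve is 9c + 2(1−c); from Straight it is 2c + 3(1−c).
Setting these equal: 7c + 2 = −c + 3, so c = 1/8.
Therefore P2 plays Straight with probability 1 − 1/8 = 7/8.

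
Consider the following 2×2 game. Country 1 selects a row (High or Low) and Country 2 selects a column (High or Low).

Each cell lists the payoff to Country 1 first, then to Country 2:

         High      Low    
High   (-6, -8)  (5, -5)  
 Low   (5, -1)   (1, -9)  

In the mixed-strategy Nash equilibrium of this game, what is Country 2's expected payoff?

-67/11

First find x, the probability Country 1 plays High, from Country 2's indifference between High and Low: −8x − (1−x) = −5x − 9(1−x), giving x = 8/11.
Since Country 2 is indifferent in equilibrium, Country 2's expected payoff equals the payoff from either column against (8/11, 3/11). Using High: −8(8/11) − (3/11) = -67/11.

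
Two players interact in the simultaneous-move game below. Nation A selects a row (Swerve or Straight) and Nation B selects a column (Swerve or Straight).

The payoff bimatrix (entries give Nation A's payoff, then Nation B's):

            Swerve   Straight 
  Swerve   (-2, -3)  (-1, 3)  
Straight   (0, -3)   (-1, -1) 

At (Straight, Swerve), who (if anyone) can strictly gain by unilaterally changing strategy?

Nation A at (Straight, Swerve) earns 0; deviating to Swerve yields -2 — not better.
Nation B earns -3; deviating to Straight yields -1 — a strict improvement.
Only Nation B has a strictly profitable deviation.

Nation B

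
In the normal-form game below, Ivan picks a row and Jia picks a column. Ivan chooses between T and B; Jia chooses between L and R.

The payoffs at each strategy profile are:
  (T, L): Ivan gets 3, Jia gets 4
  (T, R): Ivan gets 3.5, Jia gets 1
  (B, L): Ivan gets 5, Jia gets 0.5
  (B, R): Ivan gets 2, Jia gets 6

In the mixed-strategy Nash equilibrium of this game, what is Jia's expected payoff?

47/17

First find x, the probability Ivan plays T, from Jia's indifference between L and R: 4x + 0.5(1−x) = x + 6(1−x), giving x = 11/17.
Since Jia is indifferent in equilibrium, Jia's expected payoff equals the payoff from either column against (11/17, 6/17). Using L: 4(11/17) + 0.5(6/17) = 47/17.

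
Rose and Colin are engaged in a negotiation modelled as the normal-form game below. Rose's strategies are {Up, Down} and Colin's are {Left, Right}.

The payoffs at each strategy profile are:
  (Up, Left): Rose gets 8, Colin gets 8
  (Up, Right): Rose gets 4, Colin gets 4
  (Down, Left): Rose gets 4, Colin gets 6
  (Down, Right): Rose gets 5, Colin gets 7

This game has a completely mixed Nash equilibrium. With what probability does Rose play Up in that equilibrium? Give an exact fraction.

Let r be the probability that Rose plays Up. In a completely mixed equilibrium, Colin must be indifferent between Left and Right.
Colin's expected payoff from Left is 8r + 6(1−r); from Right it is 4r + 7(1−r).
Setting these equal: 2r + 6 = −3r + 7, so r = 1/5.

1/5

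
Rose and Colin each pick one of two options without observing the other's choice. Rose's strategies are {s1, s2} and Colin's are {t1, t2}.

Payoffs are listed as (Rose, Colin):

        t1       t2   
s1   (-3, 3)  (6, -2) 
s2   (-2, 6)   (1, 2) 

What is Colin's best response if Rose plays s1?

Against s1, Colin earns 3 from t1 and -2 from t2.
So t1 is the best response.

t1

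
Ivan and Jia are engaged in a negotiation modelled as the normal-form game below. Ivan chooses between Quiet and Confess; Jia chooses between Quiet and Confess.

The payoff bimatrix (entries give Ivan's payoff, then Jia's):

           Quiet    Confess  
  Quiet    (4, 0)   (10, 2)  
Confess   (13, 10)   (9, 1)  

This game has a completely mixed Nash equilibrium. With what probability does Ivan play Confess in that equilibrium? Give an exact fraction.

Let x be the probability that Ivan plays Quiet. In a completely mixed equilibrium, Jia must be indifferent between Quiet and Confess.
Jia's expected payoff from Quiet is 10(1−x); from Confess it is 2x + (1−x).
Setting these equal: −10x + 10 = x + 1, so x = 9/11.
Therefore Ivan plays Confess with probability 1 − 9/11 = 2/11.

2/11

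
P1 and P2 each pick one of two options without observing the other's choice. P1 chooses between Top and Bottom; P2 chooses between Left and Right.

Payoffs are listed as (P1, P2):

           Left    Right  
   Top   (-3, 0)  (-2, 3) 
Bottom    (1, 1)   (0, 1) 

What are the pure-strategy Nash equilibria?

(Top, Left): P1 prefers Bottom (1 > -3); P2 prefers Right (3 > 0) — not an equilibrium.
(Top, Right): P1 prefers Bottom (0 > -2) — not an equilibrium.
(Bottom, Left): P1 gets 1 ≥ -3 from Top, and P2 gets 1 ≥ 1 from Right — Nash equilibrium.
(Bottom, Right): P1 gets 0 ≥ -2 from Top, and P2 gets 1 ≥ 1 from Left — Nash equilibrium.

(Bottom, Left) and (Bottom, Right)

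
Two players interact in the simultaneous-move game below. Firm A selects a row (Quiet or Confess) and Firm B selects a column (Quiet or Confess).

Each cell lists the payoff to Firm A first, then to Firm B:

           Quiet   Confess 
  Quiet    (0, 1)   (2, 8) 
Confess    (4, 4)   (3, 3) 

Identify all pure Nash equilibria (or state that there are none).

(Confess, Quiet)

(Quiet, Quiet): Firm A prefers Confess (4 > 0); Firm B prefers Confess (8 > 1) — not an equilibrium.
(Quiet, Confess): Firm A prefers Confess (3 > 2) — not an equilibrium.
(Confess, Quiet): Firm A gets 4 ≥ 0 from Quiet, and Firm B gets 4 ≥ 3 from Confess — Nash equilibrium.
(Confess, Confess): Firm B prefers Quiet (4 > 3) — not an equilibrium.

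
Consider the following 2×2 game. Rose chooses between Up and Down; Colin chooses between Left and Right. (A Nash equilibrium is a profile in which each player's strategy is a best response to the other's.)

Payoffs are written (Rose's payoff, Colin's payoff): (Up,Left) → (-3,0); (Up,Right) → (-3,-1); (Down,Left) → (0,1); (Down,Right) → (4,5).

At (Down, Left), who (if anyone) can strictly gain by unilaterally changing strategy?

Colin

Rose at (Down, Left) earns 0; deviating to Up yields -3 — not better.
Colin earns 1; deviating to Right yields 5 — a strict improvement.
Only Colin has a strictly profitable deviation.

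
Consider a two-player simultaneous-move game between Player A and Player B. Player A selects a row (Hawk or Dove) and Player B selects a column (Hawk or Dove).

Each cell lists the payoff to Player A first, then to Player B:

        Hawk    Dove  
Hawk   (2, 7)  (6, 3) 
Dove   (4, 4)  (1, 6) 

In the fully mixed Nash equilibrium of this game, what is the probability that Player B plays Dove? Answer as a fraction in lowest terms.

Let q be the probability that Player B plays Hawk. In a completely mixed equilibrium, Player A must be indifferent between Hawk and Dove.
Player A's expected payoff from Hawk is 2q + 6(1−q); from Dove it is 4q + (1−q).
Setting these equal: −4q + 6 = 3q + 1, so q = 5/7.
Therefore Player B plays Dove with probability 1 − 5/7 = 2/7.

2/7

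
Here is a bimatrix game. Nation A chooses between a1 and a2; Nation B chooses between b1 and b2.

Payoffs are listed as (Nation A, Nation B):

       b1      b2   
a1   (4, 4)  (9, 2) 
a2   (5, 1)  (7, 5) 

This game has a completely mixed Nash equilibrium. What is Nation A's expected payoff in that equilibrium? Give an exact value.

17/3

First find q, the probability Nation B plays b1, from Nation A's indifference between a1 and a2: 4q + 9(1−q) = 5q + 7(1−q), giving q = 2/3.
Since Nation A is indifferent in equilibrium, Nation A's expected payoff equals the payoff from either row against (2/3, 1/3). Using a1: 4(2/3) + 9(1/3) = 17/3.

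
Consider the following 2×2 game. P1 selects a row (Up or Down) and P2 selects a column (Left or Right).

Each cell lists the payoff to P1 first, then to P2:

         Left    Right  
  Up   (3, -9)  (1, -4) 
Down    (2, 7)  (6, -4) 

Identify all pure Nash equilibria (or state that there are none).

none

(Up, Left): P2 prefers Right (-4 > -9) — not an equilibrium.
(Up, Right): P1 prefers Down (6 > 1) — not an equilibrium.
(Down, Left): P1 prefers Up (3 > 2) — not an equilibrium.
(Down, Right): P2 prefers Left (7 > -4) — not an equilibrium.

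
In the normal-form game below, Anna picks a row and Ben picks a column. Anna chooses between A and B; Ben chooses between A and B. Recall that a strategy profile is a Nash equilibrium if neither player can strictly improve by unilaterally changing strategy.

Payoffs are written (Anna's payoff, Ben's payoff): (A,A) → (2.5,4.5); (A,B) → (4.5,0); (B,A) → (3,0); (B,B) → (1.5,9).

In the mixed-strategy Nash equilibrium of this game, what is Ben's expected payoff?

3

First find x, the probability Anna plays A, from Ben's indifference between A and B: 4.5x = 9(1−x), giving x = 2/3.
Since Ben is indifferent in equilibrium, Ben's expected payoff equals the payoff from either column against (2/3, 1/3). Using A: 4.5(2/3) = 3.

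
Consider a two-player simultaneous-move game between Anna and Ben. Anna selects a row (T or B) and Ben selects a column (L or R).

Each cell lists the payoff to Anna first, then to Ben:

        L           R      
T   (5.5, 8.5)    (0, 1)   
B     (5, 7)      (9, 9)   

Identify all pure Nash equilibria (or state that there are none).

(T, L): Anna gets 5.5 ≥ 5 from B, and Ben gets 8.5 ≥ 1 from R — Nash equilibrium.
(T, R): Anna prefers B (9 > 0); Ben prefers L (8.5 > 1) — not an equilibrium.
(B, L): Anna prefers T (5.5 > 5); Ben prefers R (9 > 7) — not an equilibrium.
(B, R): Anna gets 9 ≥ 0 from T, and Ben gets 9 ≥ 7 from L — Nash equilibrium.

(T, L) and (B, R)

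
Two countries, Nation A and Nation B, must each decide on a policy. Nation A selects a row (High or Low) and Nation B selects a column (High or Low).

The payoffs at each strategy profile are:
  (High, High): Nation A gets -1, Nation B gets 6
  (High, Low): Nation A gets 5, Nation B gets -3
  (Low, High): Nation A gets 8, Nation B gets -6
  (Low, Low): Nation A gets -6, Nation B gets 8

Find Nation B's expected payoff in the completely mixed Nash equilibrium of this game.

First find p, the probability Nation A plays High, from Nation B's indifference between High and Low: 6p − 6(1−p) = −3p + 8(1−p), giving p = 14/23.
Since Nation B is indifferent in equilibrium, Nation B's expected payoff equals the payoff from either column against (14/23, 9/23). Using High: 6(14/23) − 6(9/23) = 30/23.

30/23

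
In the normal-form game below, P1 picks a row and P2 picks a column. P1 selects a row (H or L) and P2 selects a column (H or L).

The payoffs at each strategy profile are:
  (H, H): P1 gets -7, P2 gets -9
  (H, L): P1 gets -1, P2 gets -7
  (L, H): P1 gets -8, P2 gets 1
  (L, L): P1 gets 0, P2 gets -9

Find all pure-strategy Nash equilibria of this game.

(H, H): P2 prefers L (-7 > -9) — not an equilibrium.
(H, L): P1 prefers L (0 > -1) — not an equilibrium.
(L, H): P1 prefers H (-7 > -8) — not an equilibrium.
(L, L): P2 prefers H (1 > -9) — not an equilibrium.

none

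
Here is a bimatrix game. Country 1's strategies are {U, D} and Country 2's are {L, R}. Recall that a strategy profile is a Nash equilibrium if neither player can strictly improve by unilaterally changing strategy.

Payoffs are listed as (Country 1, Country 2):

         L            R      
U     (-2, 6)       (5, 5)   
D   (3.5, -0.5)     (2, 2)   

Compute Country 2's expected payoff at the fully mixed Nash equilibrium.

First find p, the probability Country 1 plays U, from Country 2's indifference between L and R: 6p − 0.5(1−p) = 5p + 2(1−p), giving p = 5/7.
Since Country 2 is indifferent in equilibrium, Country 2's expected payoff equals the payoff from either column against (5/7, 2/7). Using L: 6(5/7) − 0.5(2/7) = 29/7.

29/7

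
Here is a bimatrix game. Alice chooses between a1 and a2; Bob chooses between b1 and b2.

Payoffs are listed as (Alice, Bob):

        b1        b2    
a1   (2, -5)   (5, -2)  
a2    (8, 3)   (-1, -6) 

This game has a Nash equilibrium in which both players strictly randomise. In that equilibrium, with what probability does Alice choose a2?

1/4

Let r be the probability that Alice plays a1. In a completely mixed equilibrium, Bob must be indifferent between b1 and b2.
Bob's expected payoff from b1 is −5r + 3(1−r); from b2 it is −2r − 6(1−r).
Setting these equal: −8r + 3 = 4r − 6, so r = 3/4.
Therefore Alice plays a2 with probability 1 − 3/4 = 1/4.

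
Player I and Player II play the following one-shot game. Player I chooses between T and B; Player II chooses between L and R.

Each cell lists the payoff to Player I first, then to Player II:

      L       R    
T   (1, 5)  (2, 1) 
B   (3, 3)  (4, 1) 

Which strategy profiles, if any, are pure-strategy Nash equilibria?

(B, L)

(T, L): Player I prefers B (3 > 1) — not an equilibrium.
(T, R): Player I prefers B (4 > 2); Player II prefers L (5 > 1) — not an equilibrium.
(B, L): Player I gets 3 ≥ 1 from T, and Player II gets 3 ≥ 1 from R — Nash equilibrium.
(B, R): Player II prefers L (3 > 1) — not an equilibrium.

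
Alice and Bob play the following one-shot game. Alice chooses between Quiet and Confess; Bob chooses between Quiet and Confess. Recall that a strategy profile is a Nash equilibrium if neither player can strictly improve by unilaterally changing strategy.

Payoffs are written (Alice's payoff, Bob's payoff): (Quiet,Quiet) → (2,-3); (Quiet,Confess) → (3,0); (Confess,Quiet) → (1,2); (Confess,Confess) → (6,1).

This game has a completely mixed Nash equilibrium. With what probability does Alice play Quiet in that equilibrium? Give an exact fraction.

Let p be the probability that Alice plays Quiet. In a completely mixed equilibrium, Bob must be indifferent between Quiet and Confess.
Bob's expected payoff from Quiet is −3p + 2(1−p); from Confess it is (1−p).
Setting these equal: −5p + 2 = −p + 1, so p = 1/4.

1/4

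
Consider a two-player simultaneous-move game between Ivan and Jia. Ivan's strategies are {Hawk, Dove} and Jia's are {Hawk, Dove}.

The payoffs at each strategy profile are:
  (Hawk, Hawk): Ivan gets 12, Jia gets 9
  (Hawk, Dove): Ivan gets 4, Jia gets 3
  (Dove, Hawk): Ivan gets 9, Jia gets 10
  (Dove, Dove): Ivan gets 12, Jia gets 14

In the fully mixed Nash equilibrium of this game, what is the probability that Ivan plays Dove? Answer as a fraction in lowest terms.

3/5

Let x be the probability that Ivan plays Hawk. In a completely mixed equilibrium, Jia must be indifferent between Hawk and Dove.
Jia's expected payoff from Hawk is 9x + 10(1−x); from Dove it is 3x + 14(1−x).
Setting these equal: −x + 10 = −11x + 14, so x = 2/5.
Therefore Ivan plays Dove with probability 1 − 2/5 = 3/5.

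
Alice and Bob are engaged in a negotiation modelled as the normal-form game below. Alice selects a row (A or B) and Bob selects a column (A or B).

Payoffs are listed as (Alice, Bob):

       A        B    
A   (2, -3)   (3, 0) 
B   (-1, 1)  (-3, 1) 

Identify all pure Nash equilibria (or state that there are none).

(A, B)

(A, A): Bob prefers B (0 > -3) — not an equilibrium.
(A, B): Alice gets 3 ≥ -3 from B, and Bob gets 0 ≥ -3 from A — Nash equilibrium.
(B, A): Alice prefers A (2 > -1) — not an equilibrium.
(B, B): Alice prefers A (3 > -3) — not an equilibrium.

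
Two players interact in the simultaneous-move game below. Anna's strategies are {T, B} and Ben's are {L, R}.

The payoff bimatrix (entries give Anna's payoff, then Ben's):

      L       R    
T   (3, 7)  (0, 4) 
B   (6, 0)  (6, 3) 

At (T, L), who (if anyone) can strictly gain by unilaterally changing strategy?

Anna

Anna at (T, L) earns 3; deviating to B yields 6 — a strict improvement.
Ben earns 7; deviating to R yields 4 — not better.
Only Anna has a strictly profitable deviation.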